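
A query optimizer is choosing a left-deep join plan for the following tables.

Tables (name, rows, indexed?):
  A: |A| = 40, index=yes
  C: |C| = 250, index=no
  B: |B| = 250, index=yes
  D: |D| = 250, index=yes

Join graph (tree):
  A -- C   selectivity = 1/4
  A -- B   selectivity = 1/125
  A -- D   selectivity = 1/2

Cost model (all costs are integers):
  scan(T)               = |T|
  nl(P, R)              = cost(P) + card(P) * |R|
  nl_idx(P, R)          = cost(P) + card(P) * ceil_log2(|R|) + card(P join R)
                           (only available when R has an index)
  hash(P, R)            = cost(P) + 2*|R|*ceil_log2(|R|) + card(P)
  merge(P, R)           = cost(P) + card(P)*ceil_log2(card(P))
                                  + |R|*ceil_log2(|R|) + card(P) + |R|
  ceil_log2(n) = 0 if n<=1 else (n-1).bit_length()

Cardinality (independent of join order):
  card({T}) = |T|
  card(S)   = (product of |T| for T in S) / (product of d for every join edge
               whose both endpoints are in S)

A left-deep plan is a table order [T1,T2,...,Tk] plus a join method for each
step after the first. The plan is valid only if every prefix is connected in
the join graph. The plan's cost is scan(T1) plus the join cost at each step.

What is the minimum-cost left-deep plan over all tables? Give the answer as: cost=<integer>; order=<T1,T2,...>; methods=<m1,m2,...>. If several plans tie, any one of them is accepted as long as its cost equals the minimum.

cost=12330; order=A,B,C,D; methods=nl_idx,merge,hash

Selinger DP (subsets sized 1..n):
  {A}: scan cost=40, card=40
  {C}: scan cost=250, card=250
  {B}: scan cost=250, card=250
  {D}: scan cost=250, card=250
  {AC}: card=2500; try (A,hash)→980, (C,merge)→2570, (A,merge)→2780, (C,hash)→4080, (A,nl_idx)→4250, (C,nl)→10040 …(+1); best=980 via (A,hash)
  {AB}: card=80; try (B,nl_idx)→440, (A,hash)→980, (A,nl_idx)→1830, (B,merge)→2570, (A,merge)→2780, (B,hash)→4080 …(+2); best=440 via (B,nl_idx)
  {AD}: card=5000; try (A,hash)→980, (D,merge)→2570, (A,merge)→2780, (D,hash)→4080, (D,nl_idx)→5360, (A,nl_idx)→6750 …(+2); best=980 via (A,hash)
  {ABC}: card=5000; try (C,merge)→3330, (C,hash)→4520, (B,hash)→7480, (C,nl)→20440, (B,nl_idx)→25980, (B,merge)→35730 …(+1); best=3330 via (C,merge)
  {ACD}: card=312500; try (D,hash)→7480, (C,hash)→9980, (D,merge)→35730, (C,merge)→73230, (D,nl_idx)→333480, (D,nl)→625980 …(+1); best=7480 via (D,hash)
  {ABD}: card=10000; try (D,merge)→3330, (D,hash)→4520, (B,hash)→9980, (D,nl_idx)→11080, (D,nl)→20440, (B,nl_idx)→50980 …(+2); best=3330 via (D,merge)
  {ABCD}: card=625000; try (D,hash)→12330, (C,hash)→17330, (D,merge)→75580, (C,merge)→155580, (B,hash)→323980, (D,nl_idx)→668330 …(+5); best=12330 via (D,hash)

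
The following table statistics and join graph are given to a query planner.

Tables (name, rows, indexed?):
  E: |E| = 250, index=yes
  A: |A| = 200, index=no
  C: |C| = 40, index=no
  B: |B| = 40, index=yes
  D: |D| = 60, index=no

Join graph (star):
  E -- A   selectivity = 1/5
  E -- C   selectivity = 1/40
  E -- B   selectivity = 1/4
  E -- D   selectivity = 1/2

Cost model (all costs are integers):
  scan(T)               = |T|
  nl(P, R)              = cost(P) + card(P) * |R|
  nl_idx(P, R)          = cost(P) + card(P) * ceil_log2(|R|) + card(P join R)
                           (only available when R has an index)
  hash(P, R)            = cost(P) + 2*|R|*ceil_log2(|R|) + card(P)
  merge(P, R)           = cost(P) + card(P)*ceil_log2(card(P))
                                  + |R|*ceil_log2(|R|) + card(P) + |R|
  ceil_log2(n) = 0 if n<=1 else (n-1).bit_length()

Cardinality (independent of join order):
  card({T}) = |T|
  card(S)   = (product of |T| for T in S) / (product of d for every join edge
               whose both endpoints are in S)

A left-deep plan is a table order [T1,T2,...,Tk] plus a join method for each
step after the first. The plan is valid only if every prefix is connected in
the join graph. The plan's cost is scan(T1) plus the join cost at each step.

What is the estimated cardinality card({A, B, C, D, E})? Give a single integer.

3000000

Tables in S: A(200), B(40), C(40), D(60), E(250)
Edges inside S: E-A(d=5), E-C(d=40), E-B(d=4), E-D(d=2)
numerator = 200 * 40 * 40 * 60 * 250 = 4800000000
denominator = 5 * 40 * 4 * 2 = 1600
card(S) = 4800000000 / 1600 = 3000000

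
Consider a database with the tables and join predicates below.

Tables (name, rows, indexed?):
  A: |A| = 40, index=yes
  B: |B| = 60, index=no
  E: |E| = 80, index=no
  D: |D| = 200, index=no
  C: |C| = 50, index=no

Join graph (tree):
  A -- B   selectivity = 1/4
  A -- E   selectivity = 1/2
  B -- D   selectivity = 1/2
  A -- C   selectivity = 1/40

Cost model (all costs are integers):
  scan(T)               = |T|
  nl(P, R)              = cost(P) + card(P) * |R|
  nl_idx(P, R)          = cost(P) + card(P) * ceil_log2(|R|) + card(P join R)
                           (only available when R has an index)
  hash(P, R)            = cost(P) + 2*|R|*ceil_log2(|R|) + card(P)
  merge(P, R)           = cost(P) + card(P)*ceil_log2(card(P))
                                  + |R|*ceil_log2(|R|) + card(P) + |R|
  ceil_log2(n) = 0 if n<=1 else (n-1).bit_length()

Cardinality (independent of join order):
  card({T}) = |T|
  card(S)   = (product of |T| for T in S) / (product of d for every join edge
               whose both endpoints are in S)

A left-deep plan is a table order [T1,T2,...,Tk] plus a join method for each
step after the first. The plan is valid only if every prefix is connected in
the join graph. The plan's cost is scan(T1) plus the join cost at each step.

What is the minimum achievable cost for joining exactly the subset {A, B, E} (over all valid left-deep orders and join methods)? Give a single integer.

Selinger DP over subsets of {A,B,E}:
  {A}: scan cost=40, card=40
  {B}: scan cost=60, card=60
  {E}: scan cost=80, card=80
  {AB}: card=600; try (A,hash)→600, (B,merge)→740, (A,merge)→760, (B,hash)→800, (A,nl_idx)→1020, (B,nl)→2440 …(+1); best=600 via (A,hash)
  {AE}: card=1600; try (A,hash)→640, (E,merge)→960, (A,merge)→1000, (E,hash)→1200, (A,nl_idx)→2160, (E,nl)→3240 …(+1); best=640 via (A,hash)
  {ABE}: card=24000; try (E,hash)→2320, (B,hash)→2960, (E,merge)→7840, (B,merge)→20260, (E,nl)→48600, (B,nl)→96640; best=2320 via (E,hash)

2320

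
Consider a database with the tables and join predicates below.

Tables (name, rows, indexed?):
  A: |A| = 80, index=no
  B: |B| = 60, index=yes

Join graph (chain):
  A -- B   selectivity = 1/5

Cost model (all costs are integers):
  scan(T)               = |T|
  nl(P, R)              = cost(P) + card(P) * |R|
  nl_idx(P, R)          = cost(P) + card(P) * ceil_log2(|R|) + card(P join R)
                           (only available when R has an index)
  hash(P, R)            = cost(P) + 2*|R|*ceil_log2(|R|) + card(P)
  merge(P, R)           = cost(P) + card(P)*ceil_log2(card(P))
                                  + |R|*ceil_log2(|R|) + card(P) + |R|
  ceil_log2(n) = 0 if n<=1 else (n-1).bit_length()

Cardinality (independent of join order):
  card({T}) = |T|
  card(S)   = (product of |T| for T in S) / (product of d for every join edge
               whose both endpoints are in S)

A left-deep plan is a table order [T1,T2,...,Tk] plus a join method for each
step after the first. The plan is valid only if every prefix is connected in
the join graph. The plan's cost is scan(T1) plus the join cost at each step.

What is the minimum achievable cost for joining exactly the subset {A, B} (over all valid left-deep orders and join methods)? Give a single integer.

880

Selinger DP over subsets of {A,B}:
  {A}: scan cost=80, card=80
  {B}: scan cost=60, card=60
  {AB}: card=960; try (B,hash)→880, (A,merge)→1120, (B,merge)→1140, (A,hash)→1240, (B,nl_idx)→1520, (A,nl)→4860 …(+1); best=880 via (B,hash)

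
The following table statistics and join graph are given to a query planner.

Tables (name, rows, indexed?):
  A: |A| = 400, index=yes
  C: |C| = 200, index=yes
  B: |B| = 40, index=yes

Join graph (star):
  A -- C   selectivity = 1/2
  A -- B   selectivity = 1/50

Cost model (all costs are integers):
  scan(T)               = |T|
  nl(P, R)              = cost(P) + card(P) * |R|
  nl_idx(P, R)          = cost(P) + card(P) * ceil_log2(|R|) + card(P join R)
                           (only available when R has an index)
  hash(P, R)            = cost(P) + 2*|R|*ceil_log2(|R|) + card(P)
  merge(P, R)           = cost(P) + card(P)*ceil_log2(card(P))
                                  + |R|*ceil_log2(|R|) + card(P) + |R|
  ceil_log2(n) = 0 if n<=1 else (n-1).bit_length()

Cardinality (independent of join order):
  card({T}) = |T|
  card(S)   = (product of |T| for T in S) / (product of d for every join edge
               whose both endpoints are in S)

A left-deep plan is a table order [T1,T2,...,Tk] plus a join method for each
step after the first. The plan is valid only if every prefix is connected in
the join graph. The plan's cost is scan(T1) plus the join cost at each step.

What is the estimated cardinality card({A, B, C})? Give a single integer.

32000

Tables in S: A(400), B(40), C(200)
Edges inside S: A-C(d=2), A-B(d=50)
numerator = 400 * 40 * 200 = 3200000
denominator = 2 * 50 = 100
card(S) = 3200000 / 100 = 32000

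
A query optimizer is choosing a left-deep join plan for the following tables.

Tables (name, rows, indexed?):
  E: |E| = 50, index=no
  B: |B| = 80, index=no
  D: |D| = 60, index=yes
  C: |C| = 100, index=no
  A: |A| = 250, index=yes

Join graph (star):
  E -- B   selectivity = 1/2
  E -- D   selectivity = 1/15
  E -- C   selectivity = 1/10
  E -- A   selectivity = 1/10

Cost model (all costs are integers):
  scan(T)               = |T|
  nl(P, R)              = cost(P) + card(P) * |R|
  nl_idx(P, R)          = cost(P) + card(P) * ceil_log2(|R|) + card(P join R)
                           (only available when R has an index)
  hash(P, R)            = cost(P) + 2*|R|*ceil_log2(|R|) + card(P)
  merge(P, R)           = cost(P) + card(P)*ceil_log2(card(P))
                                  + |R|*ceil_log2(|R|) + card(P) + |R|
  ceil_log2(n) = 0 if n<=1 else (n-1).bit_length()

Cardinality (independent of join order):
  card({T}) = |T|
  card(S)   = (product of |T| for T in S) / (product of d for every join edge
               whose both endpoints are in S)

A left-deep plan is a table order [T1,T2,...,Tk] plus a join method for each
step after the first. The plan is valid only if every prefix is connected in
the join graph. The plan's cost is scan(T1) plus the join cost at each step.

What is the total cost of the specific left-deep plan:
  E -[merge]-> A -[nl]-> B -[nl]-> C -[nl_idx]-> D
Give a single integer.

step 1: scan E: cost=50, card=50
step 2: join A via merge
    card(P join A) = 50*250/(10) = 1250
    cost = 50 + 50*6 + 250*8 + 50 + 250 = 2650
step 3: join B via nl
    card(P join B) = 1250*80/(2) = 50000
    cost = 2650 + 1250*80 = 102650
step 4: join C via nl
    card(P join C) = 50000*100/(10) = 500000
    cost = 102650 + 50000*100 = 5102650
step 5: join D via nl_idx
    card(P join D) = 500000*60/(15) = 2000000
    cost = 5102650 + 500000*6 + 2000000 = 10102650

10102650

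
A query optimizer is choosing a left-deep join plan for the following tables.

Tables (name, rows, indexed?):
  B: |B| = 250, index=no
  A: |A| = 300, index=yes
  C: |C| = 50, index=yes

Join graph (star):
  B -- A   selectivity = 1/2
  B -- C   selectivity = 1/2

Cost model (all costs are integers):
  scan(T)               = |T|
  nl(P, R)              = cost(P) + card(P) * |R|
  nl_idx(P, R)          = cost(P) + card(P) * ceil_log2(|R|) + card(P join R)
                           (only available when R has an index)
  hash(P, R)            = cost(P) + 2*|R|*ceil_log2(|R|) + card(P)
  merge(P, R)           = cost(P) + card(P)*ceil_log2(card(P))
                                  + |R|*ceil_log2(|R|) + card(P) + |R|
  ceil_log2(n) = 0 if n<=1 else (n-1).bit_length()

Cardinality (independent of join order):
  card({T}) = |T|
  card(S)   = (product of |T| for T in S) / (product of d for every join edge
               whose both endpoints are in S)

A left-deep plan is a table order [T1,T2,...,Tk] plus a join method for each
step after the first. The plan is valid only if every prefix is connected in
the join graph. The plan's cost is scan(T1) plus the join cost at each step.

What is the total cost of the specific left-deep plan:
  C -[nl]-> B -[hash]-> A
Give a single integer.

24200

step 1: scan C: cost=50, card=50
step 2: join B via nl
    card(P join B) = 50*250/(2) = 6250
    cost = 50 + 50*250 = 12550
step 3: join A via hash
    card(P join A) = 6250*300/(2) = 937500
    cost = 12550 + 2*300*9 + 6250 = 24200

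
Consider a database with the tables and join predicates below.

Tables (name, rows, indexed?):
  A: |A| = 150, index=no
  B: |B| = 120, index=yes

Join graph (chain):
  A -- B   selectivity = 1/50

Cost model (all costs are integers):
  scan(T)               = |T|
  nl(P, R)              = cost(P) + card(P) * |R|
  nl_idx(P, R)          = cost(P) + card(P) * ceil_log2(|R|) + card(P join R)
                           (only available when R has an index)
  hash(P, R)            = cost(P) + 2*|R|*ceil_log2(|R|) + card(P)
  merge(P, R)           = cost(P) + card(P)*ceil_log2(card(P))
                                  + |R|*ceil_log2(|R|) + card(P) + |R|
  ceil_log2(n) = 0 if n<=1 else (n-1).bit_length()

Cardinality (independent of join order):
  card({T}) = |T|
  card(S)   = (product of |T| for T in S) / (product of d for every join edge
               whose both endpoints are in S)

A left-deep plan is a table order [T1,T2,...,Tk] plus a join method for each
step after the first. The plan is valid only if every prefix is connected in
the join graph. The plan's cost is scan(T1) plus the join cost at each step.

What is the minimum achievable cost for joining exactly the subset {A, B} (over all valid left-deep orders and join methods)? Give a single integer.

1560

Selinger DP over subsets of {A,B}:
  {A}: scan cost=150, card=150
  {B}: scan cost=120, card=120
  {AB}: card=360; try (B,nl_idx)→1560, (B,hash)→1980, (A,merge)→2430, (B,merge)→2460, (A,hash)→2640, (A,nl)→18120 …(+1); best=1560 via (B,nl_idx)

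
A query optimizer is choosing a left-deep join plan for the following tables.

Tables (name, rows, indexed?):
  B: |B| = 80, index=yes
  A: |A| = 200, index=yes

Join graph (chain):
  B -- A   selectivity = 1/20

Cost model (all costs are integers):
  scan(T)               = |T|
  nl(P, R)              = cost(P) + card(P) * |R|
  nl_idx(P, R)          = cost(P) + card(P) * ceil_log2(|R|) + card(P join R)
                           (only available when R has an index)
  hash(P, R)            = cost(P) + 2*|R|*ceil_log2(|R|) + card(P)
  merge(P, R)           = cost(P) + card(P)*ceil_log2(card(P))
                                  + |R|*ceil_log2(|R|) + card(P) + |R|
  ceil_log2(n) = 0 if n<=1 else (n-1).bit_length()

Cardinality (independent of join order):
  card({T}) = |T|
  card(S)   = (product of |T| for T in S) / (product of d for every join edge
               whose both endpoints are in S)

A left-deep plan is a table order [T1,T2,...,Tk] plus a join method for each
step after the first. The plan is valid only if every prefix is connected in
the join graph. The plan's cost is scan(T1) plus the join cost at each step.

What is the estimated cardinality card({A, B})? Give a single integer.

800

Tables in S: A(200), B(80)
Edges inside S: B-A(d=20)
numerator = 200 * 80 = 16000
denominator = 20 = 20
card(S) = 16000 / 20 = 800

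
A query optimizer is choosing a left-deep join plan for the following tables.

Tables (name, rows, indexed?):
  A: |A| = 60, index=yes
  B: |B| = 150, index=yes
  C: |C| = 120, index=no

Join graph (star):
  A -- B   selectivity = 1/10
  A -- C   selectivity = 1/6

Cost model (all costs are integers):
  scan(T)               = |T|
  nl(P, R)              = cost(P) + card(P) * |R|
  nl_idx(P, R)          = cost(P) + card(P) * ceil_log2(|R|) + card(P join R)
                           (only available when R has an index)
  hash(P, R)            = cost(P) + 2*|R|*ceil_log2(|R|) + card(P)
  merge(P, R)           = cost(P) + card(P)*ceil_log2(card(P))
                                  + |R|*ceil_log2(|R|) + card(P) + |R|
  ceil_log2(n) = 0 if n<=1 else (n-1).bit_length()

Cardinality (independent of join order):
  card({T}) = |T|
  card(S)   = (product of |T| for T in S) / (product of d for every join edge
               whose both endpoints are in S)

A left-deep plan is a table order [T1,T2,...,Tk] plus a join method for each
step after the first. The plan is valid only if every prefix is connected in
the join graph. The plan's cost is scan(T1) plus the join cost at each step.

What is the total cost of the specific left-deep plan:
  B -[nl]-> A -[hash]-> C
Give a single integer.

step 1: scan B: cost=150, card=150
step 2: join A via nl
    card(P join A) = 150*60/(10) = 900
    cost = 150 + 150*60 = 9150
step 3: join C via hash
    card(P join C) = 900*120/(6) = 18000
    cost = 9150 + 2*120*7 + 900 = 11730

11730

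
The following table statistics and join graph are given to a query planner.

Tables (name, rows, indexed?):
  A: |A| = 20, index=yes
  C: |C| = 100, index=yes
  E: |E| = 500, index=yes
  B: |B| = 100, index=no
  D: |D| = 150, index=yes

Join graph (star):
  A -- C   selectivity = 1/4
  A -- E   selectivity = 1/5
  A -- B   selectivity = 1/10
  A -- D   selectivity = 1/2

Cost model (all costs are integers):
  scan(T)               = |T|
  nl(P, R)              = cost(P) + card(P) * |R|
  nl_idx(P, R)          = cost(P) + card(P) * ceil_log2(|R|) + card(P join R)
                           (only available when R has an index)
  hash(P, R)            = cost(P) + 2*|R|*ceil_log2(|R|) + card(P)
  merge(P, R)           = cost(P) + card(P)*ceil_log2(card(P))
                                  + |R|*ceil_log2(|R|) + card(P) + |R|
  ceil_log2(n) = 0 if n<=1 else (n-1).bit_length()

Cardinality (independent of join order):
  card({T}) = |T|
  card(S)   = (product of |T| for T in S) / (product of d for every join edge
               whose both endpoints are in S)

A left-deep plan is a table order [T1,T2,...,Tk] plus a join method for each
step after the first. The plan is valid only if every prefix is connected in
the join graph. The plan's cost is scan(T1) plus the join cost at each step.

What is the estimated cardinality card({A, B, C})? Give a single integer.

5000

Tables in S: A(20), B(100), C(100)
Edges inside S: A-C(d=4), A-B(d=10)
numerator = 20 * 100 * 100 = 200000
denominator = 4 * 10 = 40
card(S) = 200000 / 40 = 5000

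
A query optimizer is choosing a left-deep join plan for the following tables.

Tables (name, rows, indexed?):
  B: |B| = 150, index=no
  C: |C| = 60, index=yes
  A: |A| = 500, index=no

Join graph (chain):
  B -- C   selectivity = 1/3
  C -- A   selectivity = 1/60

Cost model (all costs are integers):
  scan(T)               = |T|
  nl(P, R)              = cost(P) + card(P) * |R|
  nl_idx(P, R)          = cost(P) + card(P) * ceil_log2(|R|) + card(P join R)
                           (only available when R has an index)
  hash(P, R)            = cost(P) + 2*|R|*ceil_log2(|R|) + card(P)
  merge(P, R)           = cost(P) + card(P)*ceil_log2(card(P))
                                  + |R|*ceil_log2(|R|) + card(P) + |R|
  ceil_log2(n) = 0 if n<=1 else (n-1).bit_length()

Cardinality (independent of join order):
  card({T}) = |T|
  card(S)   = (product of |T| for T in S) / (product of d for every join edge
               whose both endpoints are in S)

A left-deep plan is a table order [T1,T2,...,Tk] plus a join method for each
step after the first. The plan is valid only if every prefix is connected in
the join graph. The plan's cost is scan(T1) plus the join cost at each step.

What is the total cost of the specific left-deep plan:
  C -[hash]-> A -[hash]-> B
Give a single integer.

step 1: scan C: cost=60, card=60
step 2: join A via hash
    card(P join A) = 60*500/(60) = 500
    cost = 60 + 2*500*9 + 60 = 9120
step 3: join B via hash
    card(P join B) = 500*150/(3) = 25000
    cost = 9120 + 2*150*8 + 500 = 12020

12020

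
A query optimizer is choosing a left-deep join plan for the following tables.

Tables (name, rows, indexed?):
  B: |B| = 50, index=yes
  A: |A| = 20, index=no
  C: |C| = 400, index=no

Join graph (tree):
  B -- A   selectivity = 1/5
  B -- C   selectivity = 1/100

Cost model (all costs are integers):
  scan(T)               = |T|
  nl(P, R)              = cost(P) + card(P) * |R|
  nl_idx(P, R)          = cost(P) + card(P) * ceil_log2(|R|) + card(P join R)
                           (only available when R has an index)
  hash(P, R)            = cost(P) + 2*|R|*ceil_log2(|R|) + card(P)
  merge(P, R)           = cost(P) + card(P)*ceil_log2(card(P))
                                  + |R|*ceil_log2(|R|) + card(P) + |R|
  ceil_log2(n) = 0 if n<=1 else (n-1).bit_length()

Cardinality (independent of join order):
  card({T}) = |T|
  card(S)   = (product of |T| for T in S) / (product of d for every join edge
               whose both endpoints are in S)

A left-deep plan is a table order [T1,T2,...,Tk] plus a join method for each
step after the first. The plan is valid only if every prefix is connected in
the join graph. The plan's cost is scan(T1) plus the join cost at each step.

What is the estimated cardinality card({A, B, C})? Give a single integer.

Tables in S: A(20), B(50), C(400)
Edges inside S: B-A(d=5), B-C(d=100)
numerator = 20 * 50 * 400 = 400000
denominator = 5 * 100 = 500
card(S) = 400000 / 500 = 800

800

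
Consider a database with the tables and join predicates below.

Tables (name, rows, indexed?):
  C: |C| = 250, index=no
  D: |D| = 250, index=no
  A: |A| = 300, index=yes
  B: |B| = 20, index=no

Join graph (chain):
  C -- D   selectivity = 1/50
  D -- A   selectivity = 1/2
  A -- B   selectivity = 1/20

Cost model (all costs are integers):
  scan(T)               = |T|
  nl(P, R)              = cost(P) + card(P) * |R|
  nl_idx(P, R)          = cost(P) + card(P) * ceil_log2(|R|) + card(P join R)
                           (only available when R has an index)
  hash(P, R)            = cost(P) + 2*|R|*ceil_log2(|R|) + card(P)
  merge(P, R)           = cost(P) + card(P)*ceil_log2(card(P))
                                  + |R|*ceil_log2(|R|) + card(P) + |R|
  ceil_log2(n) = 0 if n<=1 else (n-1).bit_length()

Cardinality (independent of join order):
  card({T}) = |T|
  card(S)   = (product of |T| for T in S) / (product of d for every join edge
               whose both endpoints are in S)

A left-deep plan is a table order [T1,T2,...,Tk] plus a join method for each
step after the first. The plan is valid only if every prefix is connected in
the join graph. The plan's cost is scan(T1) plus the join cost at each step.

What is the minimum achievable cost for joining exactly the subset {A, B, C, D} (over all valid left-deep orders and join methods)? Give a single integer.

Selinger DP over subsets of {A,B,C,D}:
  {C}: scan cost=250, card=250
  {D}: scan cost=250, card=250
  {A}: scan cost=300, card=300
  {B}: scan cost=20, card=20
  {CD}: card=1250; try (D,hash)→4500, (C,hash)→4500, (D,merge)→4750, (C,merge)→4750, (D,nl)→62750, (C,nl)→62750; best=4500 via (D,hash)
  {AD}: card=37500; try (D,hash)→4600, (A,merge)→5500, (D,merge)→5550, (A,hash)→5900, (A,nl_idx)→40000, (A,nl)→75250 …(+1); best=4600 via (D,hash)
  {AB}: card=300; try (A,nl_idx)→500, (B,hash)→800, (A,merge)→3140, (B,merge)→3420, (A,hash)→5440, (A,nl)→6020 …(+1); best=500 via (A,nl_idx)
  {ACD}: card=187500; try (A,hash)→11150, (A,merge)→22500, (C,hash)→46100, (A,nl_idx)→203250, (A,nl)→379500, (C,merge)→644350 …(+1); best=11150 via (A,hash)
  {ABD}: card=37500; try (D,hash)→4800, (D,merge)→5750, (B,hash)→42300, (D,nl)→75500, (B,merge)→642220, (B,nl)→754600; best=4800 via (D,hash)
  {ABCD}: card=187500; try (C,hash)→46300, (B,hash)→198850, (C,merge)→644550, (B,merge)→3573770, (B,nl)→3761150, (C,nl)→9379800; best=46300 via (C,hash)

46300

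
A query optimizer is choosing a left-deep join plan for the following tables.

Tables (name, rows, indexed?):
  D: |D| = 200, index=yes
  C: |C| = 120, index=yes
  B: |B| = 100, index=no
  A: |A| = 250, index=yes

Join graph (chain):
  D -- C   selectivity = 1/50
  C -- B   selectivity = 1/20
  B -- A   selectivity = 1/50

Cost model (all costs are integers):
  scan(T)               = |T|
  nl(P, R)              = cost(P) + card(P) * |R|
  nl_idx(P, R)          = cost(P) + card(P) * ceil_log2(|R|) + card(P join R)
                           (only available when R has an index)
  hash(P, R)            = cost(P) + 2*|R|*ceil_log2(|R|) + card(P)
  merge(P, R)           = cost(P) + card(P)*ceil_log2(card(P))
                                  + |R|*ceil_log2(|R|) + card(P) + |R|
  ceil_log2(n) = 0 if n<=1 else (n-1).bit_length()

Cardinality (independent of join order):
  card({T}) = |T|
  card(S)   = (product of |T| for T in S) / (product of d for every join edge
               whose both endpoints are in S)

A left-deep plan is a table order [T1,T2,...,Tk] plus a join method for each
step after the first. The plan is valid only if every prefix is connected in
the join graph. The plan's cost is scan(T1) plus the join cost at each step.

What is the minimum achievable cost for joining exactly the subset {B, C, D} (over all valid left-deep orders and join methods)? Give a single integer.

3440

Selinger DP over subsets of {B,C,D}:
  {D}: scan cost=200, card=200
  {C}: scan cost=120, card=120
  {B}: scan cost=100, card=100
  {CD}: card=480; try (D,nl_idx)→1560, (C,hash)→2080, (C,nl_idx)→2080, (D,merge)→2880, (C,merge)→2960, (D,hash)→3440 …(+2); best=1560 via (D,nl_idx)
  {BC}: card=600; try (C,nl_idx)→1400, (B,hash)→1640, (C,merge)→1860, (C,hash)→1880, (B,merge)→1880, (C,nl)→12100 …(+1); best=1400 via (C,nl_idx)
  {BCD}: card=2400; try (B,hash)→3440, (D,hash)→5200, (B,merge)→7160, (D,nl_idx)→8600, (D,merge)→9800, (B,nl)→49560 …(+1); best=3440 via (B,hash)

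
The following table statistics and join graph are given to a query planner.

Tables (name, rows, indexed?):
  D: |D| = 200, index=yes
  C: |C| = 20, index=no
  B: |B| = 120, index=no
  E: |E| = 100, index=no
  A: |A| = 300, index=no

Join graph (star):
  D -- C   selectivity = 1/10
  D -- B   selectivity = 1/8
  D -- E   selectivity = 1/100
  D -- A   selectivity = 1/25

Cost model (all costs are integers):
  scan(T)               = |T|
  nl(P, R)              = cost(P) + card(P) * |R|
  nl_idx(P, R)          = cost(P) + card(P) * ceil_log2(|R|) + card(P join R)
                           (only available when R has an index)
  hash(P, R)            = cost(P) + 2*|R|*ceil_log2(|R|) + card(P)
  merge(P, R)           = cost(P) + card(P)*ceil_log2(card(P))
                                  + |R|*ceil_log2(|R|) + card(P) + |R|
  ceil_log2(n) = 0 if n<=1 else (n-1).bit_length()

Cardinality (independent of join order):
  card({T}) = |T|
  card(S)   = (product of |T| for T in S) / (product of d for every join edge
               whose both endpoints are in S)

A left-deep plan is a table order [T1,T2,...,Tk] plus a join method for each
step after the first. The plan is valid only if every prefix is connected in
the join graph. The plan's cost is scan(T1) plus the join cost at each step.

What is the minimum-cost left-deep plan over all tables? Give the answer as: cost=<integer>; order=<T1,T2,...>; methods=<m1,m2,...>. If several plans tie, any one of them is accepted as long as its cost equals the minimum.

cost=13780; order=E,D,C,A,B; methods=nl_idx,hash,hash,hash

Selinger DP (subsets sized 1..n):
  {D}: scan cost=200, card=200
  {C}: scan cost=20, card=20
  {B}: scan cost=120, card=120
  {E}: scan cost=100, card=100
  {A}: scan cost=300, card=300
  {CD}: card=400; try (D,nl_idx)→580, (C,hash)→600, (D,merge)→1940, (C,merge)→2120, (D,hash)→3240, (D,nl)→4020 …(+1); best=580 via (D,nl_idx)
  {BD}: card=3000; try (B,hash)→2080, (D,merge)→2880, (B,merge)→2960, (D,hash)→3440, (D,nl_idx)→4080, (D,nl)→24120 …(+1); best=2080 via (B,hash)
  {DE}: card=200; try (D,nl_idx)→1100, (E,hash)→1800, (D,merge)→2700, (E,merge)→2800, (D,hash)→3400, (D,nl)→20100 …(+1); best=1100 via (D,nl_idx)
  {AD}: card=2400; try (D,hash)→3800, (A,merge)→5000, (D,merge)→5100, (D,nl_idx)→5100, (A,hash)→5800, (A,nl)→60200 …(+1); best=3800 via (D,hash)
  {BCD}: card=6000; try (B,hash)→2660, (C,hash)→5280, (B,merge)→5540, (C,merge)→41200, (B,nl)→48580, (C,nl)→62080; best=2660 via (B,hash)
  {CDE}: card=400; try (C,hash)→1500, (E,hash)→2380, (C,merge)→3020, (C,nl)→5100, (E,merge)→5380, (E,nl)→40580; best=1500 via (C,hash)
  {ACD}: card=4800; try (A,hash)→6380, (C,hash)→6400, (A,merge)→7580, (C,merge)→35120, (C,nl)→51800, (A,nl)→120580; best=6380 via (A,hash)
  {BDE}: card=3000; try (B,hash)→2980, (B,merge)→3860, (E,hash)→6480, (B,nl)→25100, (E,merge)→41880, (E,nl)→302080; best=2980 via (B,hash)
  {ABD}: card=36000; try (B,hash)→7880, (A,hash)→10480, (B,merge)→35960, (A,merge)→44080, (B,nl)→291800, (A,nl)→902080; best=7880 via (B,hash)
  {ADE}: card=2400; try (A,merge)→5900, (A,hash)→6700, (E,hash)→7600, (E,merge)→35800, (A,nl)→61100, (E,nl)→243800; best=5900 via (A,merge)
  {BCDE}: card=6000; try (B,hash)→3580, (C,hash)→6180, (B,merge)→6460, (E,hash)→10060, (C,merge)→42100, (B,nl)→49500 …(+3); best=3580 via (B,hash)
  {ABCD}: card=72000; try (B,hash)→12860, (A,hash)→14060, (C,hash)→44080, (B,merge)→74540, (A,merge)→89660, (B,nl)→582380 …(+3); best=12860 via (B,hash)
  {ACDE}: card=4800; try (A,hash)→7300, (C,hash)→8500, (A,merge)→8500, (E,hash)→12580, (C,merge)→37220, (C,nl)→53900 …(+3); best=7300 via (A,hash)
  {ABDE}: card=36000; try (B,hash)→9980, (A,hash)→11380, (B,merge)→38060, (A,merge)→44980, (E,hash)→45280, (B,nl)→293900 …(+3); best=9980 via (B,hash)
  {ABCDE}: card=72000; try (B,hash)→13780, (A,hash)→14980, (C,hash)→46180, (B,merge)→75460, (E,hash)→86260, (A,merge)→90580 …(+6); best=13780 via (B,hash)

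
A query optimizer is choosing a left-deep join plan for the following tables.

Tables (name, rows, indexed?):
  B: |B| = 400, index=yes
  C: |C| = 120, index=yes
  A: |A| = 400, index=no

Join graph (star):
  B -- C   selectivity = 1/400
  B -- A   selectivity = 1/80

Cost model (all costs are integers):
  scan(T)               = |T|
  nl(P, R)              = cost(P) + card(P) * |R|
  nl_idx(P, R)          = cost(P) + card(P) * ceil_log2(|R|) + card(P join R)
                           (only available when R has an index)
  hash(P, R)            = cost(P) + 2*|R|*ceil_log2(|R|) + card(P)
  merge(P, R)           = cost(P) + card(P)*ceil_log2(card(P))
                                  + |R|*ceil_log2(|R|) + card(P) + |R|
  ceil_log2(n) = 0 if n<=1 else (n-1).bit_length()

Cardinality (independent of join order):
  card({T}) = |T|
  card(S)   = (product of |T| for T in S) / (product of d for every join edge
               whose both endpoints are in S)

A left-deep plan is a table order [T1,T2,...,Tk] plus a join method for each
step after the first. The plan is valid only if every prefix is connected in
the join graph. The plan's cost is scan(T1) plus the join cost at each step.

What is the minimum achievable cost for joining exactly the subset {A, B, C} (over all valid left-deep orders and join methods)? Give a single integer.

6280

Selinger DP over subsets of {A,B,C}:
  {B}: scan cost=400, card=400
  {C}: scan cost=120, card=120
  {A}: scan cost=400, card=400
  {BC}: card=120; try (B,nl_idx)→1320, (C,hash)→2480, (C,nl_idx)→3320, (B,merge)→5080, (C,merge)→5360, (B,hash)→7440 …(+2); best=1320 via (B,nl_idx)
  {AB}: card=2000; try (B,nl_idx)→6000, (B,hash)→8000, (A,hash)→8000, (B,merge)→8400, (A,merge)→8400, (B,nl)→160400 …(+1); best=6000 via (B,nl_idx)
  {ABC}: card=600; try (A,merge)→6280, (A,hash)→8640, (C,hash)→9680, (C,nl_idx)→20600, (C,merge)→30960, (A,nl)→49320 …(+1); best=6280 via (A,merge)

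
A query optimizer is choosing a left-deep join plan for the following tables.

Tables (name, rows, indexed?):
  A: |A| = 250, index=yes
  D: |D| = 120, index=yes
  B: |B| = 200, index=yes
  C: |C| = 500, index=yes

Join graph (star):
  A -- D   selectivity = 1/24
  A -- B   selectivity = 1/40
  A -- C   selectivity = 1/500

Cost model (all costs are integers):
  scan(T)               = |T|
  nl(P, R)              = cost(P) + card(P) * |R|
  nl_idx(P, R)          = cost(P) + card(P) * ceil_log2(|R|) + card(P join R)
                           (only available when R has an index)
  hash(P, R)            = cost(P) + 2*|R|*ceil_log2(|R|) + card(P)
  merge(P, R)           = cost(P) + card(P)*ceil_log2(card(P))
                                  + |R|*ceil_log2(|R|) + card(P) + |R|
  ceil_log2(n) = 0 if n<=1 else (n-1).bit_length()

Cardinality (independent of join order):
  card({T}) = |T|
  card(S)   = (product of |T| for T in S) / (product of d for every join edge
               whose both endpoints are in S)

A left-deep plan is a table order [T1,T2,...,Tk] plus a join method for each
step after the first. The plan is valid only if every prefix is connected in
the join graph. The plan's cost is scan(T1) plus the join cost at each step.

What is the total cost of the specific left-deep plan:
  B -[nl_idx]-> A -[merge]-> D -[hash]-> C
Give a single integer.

34260

step 1: scan B: cost=200, card=200
step 2: join A via nl_idx
    card(P join A) = 200*250/(40) = 1250
    cost = 200 + 200*8 + 1250 = 3050
step 3: join D via merge
    card(P join D) = 1250*120/(24) = 6250
    cost = 3050 + 1250*11 + 120*7 + 1250 + 120 = 19010
step 4: join C via hash
    card(P join C) = 6250*500/(500) = 6250
    cost = 19010 + 2*500*9 + 6250 = 34260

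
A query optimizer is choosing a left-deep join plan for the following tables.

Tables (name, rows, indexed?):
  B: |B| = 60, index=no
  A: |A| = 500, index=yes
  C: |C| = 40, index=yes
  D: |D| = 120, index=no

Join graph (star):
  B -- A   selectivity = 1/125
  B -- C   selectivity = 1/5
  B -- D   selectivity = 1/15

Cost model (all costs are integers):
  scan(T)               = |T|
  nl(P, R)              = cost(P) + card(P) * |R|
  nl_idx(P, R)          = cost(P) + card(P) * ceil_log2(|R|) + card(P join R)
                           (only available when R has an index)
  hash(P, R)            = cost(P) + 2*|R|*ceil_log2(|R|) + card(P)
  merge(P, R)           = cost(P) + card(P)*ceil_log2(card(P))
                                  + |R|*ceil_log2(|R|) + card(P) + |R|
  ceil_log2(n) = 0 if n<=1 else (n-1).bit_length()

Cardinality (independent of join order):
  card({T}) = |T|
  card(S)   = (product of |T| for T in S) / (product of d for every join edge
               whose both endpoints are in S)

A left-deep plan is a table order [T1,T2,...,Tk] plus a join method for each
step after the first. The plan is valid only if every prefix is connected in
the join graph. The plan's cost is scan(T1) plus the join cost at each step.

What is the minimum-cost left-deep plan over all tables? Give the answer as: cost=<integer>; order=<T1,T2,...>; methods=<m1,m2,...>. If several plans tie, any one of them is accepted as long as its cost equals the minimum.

Selinger DP (subsets sized 1..n):
  {B}: scan cost=60, card=60
  {A}: scan cost=500, card=500
  {C}: scan cost=40, card=40
  {D}: scan cost=120, card=120
  {AB}: card=240; try (A,nl_idx)→840, (B,hash)→1720, (A,merge)→5480, (B,merge)→5920, (A,hash)→9120, (A,nl)→30060 …(+1); best=840 via (A,nl_idx)
  {BC}: card=480; try (C,hash)→600, (B,merge)→740, (C,merge)→760, (B,hash)→800, (C,nl_idx)→900, (B,nl)→2440 …(+1); best=600 via (C,hash)
  {BD}: card=480; try (B,hash)→960, (D,merge)→1440, (B,merge)→1500, (D,hash)→1800, (D,nl)→7260, (B,nl)→7320; best=960 via (B,hash)
  {ABC}: card=1920; try (C,hash)→1560, (C,merge)→3280, (C,nl_idx)→4200, (A,nl_idx)→6840, (A,hash)→10080, (A,merge)→10400 …(+2); best=1560 via (C,hash)
  {ABD}: card=1920; try (D,hash)→2760, (D,merge)→3960, (A,nl_idx)→7200, (A,hash)→10440, (A,merge)→10760, (D,nl)→29640 …(+1); best=2760 via (D,hash)
  {BCD}: card=3840; try (C,hash)→1920, (D,hash)→2760, (C,merge)→6040, (D,merge)→6360, (C,nl_idx)→7680, (C,nl)→20160 …(+1); best=1920 via (C,hash)
  {ABCD}: card=15360; try (D,hash)→5160, (C,hash)→5160, (A,hash)→14760, (D,merge)→25560, (C,merge)→26080, (C,nl_idx)→29640 …(+5); best=5160 via (D,hash)

cost=5160; order=B,A,C,D; methods=nl_idx,hash,hash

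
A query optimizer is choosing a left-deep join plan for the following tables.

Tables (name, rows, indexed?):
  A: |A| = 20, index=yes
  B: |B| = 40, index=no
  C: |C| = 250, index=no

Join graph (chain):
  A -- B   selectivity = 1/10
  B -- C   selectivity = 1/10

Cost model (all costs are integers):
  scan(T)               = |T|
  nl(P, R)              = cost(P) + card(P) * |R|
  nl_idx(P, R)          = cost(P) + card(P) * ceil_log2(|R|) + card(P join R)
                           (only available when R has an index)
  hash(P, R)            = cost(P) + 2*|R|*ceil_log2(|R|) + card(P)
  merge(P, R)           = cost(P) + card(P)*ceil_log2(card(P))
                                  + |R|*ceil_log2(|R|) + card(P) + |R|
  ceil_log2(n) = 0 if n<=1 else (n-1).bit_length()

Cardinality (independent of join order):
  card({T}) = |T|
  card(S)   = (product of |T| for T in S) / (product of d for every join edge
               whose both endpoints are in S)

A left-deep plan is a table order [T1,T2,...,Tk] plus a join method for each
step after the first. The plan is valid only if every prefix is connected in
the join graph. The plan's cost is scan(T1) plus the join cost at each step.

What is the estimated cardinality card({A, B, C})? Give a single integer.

2000

Tables in S: A(20), B(40), C(250)
Edges inside S: A-B(d=10), B-C(d=10)
numerator = 20 * 40 * 250 = 200000
denominator = 10 * 10 = 100
card(S) = 200000 / 100 = 2000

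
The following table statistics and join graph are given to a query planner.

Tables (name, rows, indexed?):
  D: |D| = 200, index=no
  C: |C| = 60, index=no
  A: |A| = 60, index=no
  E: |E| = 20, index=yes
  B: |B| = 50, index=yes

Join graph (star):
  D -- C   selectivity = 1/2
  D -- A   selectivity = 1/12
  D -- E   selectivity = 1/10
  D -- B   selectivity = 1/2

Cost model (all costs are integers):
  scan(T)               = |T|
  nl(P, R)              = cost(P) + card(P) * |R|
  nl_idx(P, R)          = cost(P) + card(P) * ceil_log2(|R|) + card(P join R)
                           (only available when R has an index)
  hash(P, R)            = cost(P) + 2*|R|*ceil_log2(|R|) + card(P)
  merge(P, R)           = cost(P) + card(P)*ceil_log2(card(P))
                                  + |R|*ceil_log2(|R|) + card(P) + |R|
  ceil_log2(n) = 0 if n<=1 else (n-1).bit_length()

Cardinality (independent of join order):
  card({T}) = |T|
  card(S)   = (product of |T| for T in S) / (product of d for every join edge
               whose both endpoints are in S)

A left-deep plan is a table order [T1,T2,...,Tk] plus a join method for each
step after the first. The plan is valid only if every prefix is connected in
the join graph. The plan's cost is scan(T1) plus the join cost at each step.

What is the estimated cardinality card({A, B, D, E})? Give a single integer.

50000

Tables in S: A(60), B(50), D(200), E(20)
Edges inside S: D-A(d=12), D-E(d=10), D-B(d=2)
numerator = 60 * 50 * 200 * 20 = 12000000
denominator = 12 * 10 * 2 = 240
card(S) = 12000000 / 240 = 50000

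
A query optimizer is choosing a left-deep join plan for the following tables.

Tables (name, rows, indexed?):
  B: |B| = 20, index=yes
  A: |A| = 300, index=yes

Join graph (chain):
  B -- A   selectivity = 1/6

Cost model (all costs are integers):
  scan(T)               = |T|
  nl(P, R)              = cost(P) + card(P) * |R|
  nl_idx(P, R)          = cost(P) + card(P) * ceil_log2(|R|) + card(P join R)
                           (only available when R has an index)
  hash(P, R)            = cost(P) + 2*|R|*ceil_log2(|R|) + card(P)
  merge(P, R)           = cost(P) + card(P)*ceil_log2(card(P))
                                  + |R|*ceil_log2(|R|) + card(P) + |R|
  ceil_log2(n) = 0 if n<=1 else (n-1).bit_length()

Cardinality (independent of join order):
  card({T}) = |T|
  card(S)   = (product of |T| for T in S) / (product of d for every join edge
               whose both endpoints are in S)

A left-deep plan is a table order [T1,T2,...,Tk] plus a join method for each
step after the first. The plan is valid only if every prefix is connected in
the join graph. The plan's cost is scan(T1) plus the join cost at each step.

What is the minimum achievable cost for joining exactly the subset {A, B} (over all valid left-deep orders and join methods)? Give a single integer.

Selinger DP over subsets of {A,B}:
  {B}: scan cost=20, card=20
  {A}: scan cost=300, card=300
  {AB}: card=1000; try (B,hash)→800, (A,nl_idx)→1200, (B,nl_idx)→2800, (A,merge)→3140, (B,merge)→3420, (A,hash)→5440 …(+2); best=800 via (B,hash)

800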